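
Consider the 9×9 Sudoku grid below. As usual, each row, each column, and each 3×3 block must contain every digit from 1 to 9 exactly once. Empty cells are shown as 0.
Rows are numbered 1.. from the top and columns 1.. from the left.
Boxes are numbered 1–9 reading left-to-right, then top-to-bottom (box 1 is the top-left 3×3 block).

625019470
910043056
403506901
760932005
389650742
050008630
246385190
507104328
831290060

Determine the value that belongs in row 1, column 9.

3

Row 1 already contains {1, 2, 4, 5, 6, 7, 9}.
Column 9 already contains {1, 2, 5, 6, 8}.
Its 3×3 block (box 3) already contains {1, 4, 5, 6, 7, 9}.
The only value from 1–9 not eliminated is 3, so row 1, column 9 = 3.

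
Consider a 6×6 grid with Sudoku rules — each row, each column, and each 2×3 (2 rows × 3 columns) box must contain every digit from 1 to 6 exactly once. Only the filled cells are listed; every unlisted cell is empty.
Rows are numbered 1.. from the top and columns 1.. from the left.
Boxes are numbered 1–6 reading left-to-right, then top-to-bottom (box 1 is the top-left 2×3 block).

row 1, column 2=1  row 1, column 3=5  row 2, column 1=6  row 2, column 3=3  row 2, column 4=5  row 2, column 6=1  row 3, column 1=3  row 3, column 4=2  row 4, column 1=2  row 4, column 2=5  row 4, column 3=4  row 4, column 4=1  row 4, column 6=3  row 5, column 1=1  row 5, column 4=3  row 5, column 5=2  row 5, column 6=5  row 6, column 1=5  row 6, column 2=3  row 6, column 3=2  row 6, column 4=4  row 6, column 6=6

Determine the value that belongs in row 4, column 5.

Row 4 already contains {1, 2, 3, 4, 5}.
Column 5 already contains {2}.
Its 2×3 block (box 4) already contains {1, 2, 3}.
The only value from 1–6 not eliminated is 6, so row 4, column 5 = 6.

6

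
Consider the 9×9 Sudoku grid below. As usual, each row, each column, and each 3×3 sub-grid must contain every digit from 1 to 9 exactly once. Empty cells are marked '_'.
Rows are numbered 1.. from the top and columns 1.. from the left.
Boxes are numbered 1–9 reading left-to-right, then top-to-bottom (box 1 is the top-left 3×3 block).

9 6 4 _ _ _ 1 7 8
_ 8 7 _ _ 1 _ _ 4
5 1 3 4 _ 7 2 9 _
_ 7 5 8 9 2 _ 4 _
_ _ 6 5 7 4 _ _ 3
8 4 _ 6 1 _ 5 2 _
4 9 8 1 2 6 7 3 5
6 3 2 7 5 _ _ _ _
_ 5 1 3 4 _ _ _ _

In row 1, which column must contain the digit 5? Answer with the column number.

Consider where 5 can go in row 1.
row 1, column 4 is out (column 4 already has a 5).
row 1, column 5 is out (column 5 already has a 5).
So the only cell in row 1 that can hold 5 is row 1, column 6.
That is column 6.

6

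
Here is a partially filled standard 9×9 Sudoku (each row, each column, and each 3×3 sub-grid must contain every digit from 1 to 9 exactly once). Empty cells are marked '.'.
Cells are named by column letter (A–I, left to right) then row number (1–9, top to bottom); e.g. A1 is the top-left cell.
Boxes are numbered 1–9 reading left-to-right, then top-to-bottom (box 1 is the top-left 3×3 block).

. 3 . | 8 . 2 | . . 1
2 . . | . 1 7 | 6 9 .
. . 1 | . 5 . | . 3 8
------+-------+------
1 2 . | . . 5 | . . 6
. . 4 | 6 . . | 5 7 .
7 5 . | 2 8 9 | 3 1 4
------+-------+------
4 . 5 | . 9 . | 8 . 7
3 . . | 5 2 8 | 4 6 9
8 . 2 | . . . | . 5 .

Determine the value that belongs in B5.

8

Cell B5 itself could take any of {8, 9} by direct elimination.
Consider where 8 can go in row 5.
A5 is out (column A already has a 8).
E5 is out (column E already has a 8).
F5 is out (column F already has a 8).
I5 is out (column I already has a 8).
So the only cell in row 5 that can hold 8 is B5.
Therefore B5 = 8.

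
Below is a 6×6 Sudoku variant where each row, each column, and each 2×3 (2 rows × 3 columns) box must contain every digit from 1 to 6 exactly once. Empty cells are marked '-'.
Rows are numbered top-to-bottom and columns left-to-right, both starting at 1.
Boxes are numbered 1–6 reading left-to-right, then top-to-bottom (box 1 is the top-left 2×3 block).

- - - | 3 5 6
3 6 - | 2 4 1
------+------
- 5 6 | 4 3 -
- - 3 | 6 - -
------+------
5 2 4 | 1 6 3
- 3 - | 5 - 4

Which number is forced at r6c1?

6

Cell r6c1 itself could take any of {1, 6} by direct elimination.
Consider where 6 can go in column 1.
r1c1 is out (row 1 already has a 6).
r3c1 is out (row 3 already has a 6).
r4c1 is out (row 4 already has a 6).
So the only cell in column 1 that can hold 6 is r6c1.
Therefore r6c1 = 6.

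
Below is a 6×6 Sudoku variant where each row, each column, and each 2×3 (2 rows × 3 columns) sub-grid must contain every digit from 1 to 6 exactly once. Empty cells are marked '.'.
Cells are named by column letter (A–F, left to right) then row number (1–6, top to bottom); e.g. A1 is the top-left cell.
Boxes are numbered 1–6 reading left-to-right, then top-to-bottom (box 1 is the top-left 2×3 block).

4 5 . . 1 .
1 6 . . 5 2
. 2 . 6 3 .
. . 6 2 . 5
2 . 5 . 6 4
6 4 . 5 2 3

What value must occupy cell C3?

4

Cell C3 itself could take any of {1, 4} by direct elimination.
Consider where 4 can go in row 3.
A3 is out (column A already has a 4).
F3 is out (column F already has a 4).
So the only cell in row 3 that can hold 4 is C3.
Therefore C3 = 4.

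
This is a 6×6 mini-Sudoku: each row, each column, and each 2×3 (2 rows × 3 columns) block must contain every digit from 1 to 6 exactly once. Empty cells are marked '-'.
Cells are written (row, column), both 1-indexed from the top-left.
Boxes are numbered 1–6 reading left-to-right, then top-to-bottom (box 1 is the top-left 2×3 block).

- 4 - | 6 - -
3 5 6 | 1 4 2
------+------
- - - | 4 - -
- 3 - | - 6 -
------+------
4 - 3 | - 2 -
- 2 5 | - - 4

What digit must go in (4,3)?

4

Cell (4,3) itself could take any of {1, 2, 4} by direct elimination.
Consider where 4 can go in box 3.
(3,1) is out (row 3 already has a 4).
(3,2) is out (row 3 already has a 4).
(3,3) is out (row 3 already has a 4).
(4,1) is out (column 1 already has a 4).
So the only cell in box 3 that can hold 4 is (4,3).
Therefore (4,3) = 4.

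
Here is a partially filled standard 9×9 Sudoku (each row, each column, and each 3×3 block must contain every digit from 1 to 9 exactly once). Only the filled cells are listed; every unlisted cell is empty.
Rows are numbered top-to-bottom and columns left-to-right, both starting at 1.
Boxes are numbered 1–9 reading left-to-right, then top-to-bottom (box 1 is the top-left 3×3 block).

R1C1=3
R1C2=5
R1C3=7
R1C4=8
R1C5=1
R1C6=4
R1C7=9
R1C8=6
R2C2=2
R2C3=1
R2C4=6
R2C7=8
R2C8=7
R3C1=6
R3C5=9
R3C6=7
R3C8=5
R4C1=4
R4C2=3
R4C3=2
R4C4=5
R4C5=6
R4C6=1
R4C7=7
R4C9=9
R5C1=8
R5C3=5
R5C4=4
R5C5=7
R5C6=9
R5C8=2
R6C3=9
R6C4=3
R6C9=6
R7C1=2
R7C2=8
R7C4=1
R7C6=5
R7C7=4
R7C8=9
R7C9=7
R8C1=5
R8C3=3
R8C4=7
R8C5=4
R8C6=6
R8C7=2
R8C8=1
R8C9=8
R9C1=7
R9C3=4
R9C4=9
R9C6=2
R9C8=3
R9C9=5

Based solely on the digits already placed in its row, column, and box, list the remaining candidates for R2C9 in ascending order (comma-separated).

3,4

Row 2 already contains {1, 2, 6, 7, 8}.
Column 9 already contains {5, 6, 7, 8, 9}.
Its 3×3 block (box 3) already contains {5, 6, 7, 8, 9}.
Removing those from 1–9 leaves {3, 4} as the candidates for R2C9.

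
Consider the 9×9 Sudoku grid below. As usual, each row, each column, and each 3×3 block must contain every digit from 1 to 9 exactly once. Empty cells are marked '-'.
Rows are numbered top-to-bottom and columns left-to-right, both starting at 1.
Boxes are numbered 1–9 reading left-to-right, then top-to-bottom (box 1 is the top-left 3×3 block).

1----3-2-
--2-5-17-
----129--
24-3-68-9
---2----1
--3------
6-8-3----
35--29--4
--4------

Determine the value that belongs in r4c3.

Cell r4c3 itself could take any of {1, 5, 7} by direct elimination.
Consider where 1 can go in row 4.
r4c5 is out (column 5 already has a 1).
r4c8 is out (box 6 already has a 1).
So the only cell in row 4 that can hold 1 is r4c3.
Therefore r4c3 = 1.

1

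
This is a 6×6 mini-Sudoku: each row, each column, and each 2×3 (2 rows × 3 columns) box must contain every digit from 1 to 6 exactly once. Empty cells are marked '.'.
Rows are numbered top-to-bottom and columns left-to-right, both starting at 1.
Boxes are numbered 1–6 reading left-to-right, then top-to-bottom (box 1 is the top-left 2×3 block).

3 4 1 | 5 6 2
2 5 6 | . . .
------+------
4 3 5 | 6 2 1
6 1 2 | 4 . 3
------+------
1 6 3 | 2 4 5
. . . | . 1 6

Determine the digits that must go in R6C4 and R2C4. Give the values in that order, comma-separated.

For R6C4:
  Row 6 already contains {1, 6}.
  Column 4 already contains {2, 4, 5, 6}.
  Its 2×3 block (box 6) already contains {1, 2, 4, 5, 6}.
  The only value from 1–6 not eliminated is 3, so R6C4 = 3.
For R2C4:
  Consider where 1 can go in box 2.
  R2C5 is out (column 5 already has a 1).
  R2C6 is out (column 6 already has a 1).
  So the only cell in box 2 that can hold 1 is R2C4.
  So R2C4 = 1.

3,1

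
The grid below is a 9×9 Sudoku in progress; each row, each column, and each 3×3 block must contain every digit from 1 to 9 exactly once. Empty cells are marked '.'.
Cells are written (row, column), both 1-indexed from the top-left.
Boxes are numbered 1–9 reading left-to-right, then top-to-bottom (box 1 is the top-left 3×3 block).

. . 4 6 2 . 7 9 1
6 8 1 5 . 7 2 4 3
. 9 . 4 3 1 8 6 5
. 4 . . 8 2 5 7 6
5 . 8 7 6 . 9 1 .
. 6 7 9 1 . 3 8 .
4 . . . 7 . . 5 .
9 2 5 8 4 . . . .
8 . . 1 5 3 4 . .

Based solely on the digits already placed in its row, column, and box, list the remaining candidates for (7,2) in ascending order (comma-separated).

1,3

Row 7 already contains {4, 5, 7}.
Column 2 already contains {2, 4, 6, 8, 9}.
Its 3×3 block (box 7) already contains {2, 4, 5, 8, 9}.
Removing those from 1–9 leaves {1, 3} as the candidates for (7,2).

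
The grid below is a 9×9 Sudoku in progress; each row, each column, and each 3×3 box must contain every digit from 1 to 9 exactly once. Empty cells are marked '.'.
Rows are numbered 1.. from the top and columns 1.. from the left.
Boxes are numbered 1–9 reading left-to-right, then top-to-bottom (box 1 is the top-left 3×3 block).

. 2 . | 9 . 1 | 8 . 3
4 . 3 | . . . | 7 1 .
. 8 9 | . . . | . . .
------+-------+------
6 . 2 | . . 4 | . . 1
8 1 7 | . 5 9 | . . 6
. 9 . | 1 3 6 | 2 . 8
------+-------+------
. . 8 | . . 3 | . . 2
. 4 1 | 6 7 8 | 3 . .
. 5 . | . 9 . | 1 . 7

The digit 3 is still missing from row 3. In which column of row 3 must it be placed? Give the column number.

4

Consider where 3 can go in row 3.
row 3, column 1 is out (box 1 already has a 3). row 3, column 5 is out (column 5 already has a 3). row 3, column 6 is out (column 6 already has a 3). row 3, column 7 is out (column 7 already has a 3). The remaining empty cells in row 3 are similarly blocked.
So the only cell in row 3 that can hold 3 is row 3, column 4.
That is column 4.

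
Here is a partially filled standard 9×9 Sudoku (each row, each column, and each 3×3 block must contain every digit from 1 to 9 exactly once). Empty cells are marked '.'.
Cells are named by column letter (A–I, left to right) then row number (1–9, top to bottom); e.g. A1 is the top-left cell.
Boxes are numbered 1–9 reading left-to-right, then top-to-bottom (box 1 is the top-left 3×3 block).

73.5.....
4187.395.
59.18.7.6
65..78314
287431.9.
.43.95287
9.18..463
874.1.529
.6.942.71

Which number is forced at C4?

Row 4 already contains {1, 3, 4, 5, 6, 7, 8}.
Column C already contains {1, 3, 4, 7, 8}.
Its 3×3 block (box 4) already contains {2, 3, 4, 5, 6, 7, 8}.
The only value from 1–9 not eliminated is 9, so C4 = 9.

9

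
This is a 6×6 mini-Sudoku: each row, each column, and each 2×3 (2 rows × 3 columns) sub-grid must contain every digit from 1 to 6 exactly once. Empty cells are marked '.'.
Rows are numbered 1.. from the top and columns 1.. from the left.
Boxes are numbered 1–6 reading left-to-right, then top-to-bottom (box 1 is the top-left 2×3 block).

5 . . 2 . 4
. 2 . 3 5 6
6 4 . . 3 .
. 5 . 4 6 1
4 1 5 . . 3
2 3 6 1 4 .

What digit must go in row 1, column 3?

Cell row 1, column 3 itself could take any of {1, 3} by direct elimination.
Consider where 3 can go in row 1.
row 1, column 2 is out (column 2 already has a 3).
row 1, column 5 is out (column 5 already has a 3).
So the only cell in row 1 that can hold 3 is row 1, column 3.
Therefore row 1, column 3 = 3.

3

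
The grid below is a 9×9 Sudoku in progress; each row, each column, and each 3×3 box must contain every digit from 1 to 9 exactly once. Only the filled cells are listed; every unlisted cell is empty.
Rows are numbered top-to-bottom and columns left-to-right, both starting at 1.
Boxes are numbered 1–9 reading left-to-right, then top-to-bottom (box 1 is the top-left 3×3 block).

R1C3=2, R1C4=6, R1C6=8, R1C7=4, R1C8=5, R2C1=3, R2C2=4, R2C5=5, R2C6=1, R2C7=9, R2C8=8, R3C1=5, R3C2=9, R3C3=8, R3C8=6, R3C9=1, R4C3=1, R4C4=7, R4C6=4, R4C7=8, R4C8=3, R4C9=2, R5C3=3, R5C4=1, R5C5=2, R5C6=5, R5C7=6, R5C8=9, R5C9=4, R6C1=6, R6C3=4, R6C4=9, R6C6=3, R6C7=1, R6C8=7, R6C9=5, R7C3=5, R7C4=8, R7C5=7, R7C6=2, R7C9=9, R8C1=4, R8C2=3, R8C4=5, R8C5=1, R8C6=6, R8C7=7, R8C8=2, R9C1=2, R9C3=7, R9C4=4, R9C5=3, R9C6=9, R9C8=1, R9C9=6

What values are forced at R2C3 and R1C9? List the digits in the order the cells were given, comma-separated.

For R2C3:
  Row 2 already contains {1, 3, 4, 5, 8, 9}.
  Column 3 already contains {1, 2, 3, 4, 5, 7, 8}.
  Its 3×3 block (box 1) already contains {2, 3, 4, 5, 8, 9}.
  The only value from 1–9 not eliminated is 6, so R2C3 = 6.
For R1C9:
  Consider where 3 can go in column 9.
  R2C9 is out (row 2 already has a 3).
  R8C9 is out (row 8 already has a 3).
  So the only cell in column 9 that can hold 3 is R1C9.
  So R1C9 = 3.

6,3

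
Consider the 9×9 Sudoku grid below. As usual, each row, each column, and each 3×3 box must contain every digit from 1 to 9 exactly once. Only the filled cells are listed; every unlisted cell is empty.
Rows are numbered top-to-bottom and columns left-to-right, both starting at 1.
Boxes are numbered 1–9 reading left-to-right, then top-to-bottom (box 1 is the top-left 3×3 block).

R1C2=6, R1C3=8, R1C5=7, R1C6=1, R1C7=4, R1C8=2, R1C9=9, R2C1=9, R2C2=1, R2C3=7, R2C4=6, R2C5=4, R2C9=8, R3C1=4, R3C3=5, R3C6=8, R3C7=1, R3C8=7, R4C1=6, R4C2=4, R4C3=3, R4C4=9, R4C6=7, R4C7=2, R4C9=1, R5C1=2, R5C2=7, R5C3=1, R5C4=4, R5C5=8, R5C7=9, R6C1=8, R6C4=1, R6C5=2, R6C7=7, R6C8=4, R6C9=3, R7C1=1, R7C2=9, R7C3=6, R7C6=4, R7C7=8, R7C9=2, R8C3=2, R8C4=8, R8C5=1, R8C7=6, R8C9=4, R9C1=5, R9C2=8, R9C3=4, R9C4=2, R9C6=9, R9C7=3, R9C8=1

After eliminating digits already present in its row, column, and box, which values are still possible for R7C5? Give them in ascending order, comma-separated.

Row 7 already contains {1, 2, 4, 6, 8, 9}.
Column 5 already contains {1, 2, 4, 7, 8}.
Its 3×3 block (box 8) already contains {1, 2, 4, 8, 9}.
Removing those from 1–9 leaves {3, 5} as the candidates for R7C5.

3,5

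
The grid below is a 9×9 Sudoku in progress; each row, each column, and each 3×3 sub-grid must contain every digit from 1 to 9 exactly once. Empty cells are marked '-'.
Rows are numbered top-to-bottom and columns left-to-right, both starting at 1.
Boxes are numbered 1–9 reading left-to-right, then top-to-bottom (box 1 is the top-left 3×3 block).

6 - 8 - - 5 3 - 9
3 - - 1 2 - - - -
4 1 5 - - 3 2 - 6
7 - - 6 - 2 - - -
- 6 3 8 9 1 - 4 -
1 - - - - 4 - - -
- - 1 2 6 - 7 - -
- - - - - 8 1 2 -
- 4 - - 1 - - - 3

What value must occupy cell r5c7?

5

Row 5 already contains {1, 3, 4, 6, 8, 9}.
Column 7 already contains {1, 2, 3, 7}.
Its 3×3 block (box 6) already contains {4}.
The only value from 1–9 not eliminated is 5, so r5c7 = 5.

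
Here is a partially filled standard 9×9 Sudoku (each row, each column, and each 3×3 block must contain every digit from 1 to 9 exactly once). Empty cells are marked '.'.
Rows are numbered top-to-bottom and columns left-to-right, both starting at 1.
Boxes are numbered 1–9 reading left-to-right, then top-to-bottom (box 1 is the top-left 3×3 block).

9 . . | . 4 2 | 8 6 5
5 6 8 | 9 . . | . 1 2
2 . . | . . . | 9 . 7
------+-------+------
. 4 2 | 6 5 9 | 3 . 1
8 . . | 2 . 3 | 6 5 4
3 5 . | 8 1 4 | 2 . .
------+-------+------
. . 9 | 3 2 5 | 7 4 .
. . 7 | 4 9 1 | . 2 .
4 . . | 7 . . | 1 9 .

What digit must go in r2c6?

7

Row 2 already contains {1, 2, 5, 6, 8, 9}.
Column 6 already contains {1, 2, 3, 4, 5, 9}.
Its 3×3 block (box 2) already contains {2, 4, 9}.
The only value from 1–9 not eliminated is 7, so r2c6 = 7.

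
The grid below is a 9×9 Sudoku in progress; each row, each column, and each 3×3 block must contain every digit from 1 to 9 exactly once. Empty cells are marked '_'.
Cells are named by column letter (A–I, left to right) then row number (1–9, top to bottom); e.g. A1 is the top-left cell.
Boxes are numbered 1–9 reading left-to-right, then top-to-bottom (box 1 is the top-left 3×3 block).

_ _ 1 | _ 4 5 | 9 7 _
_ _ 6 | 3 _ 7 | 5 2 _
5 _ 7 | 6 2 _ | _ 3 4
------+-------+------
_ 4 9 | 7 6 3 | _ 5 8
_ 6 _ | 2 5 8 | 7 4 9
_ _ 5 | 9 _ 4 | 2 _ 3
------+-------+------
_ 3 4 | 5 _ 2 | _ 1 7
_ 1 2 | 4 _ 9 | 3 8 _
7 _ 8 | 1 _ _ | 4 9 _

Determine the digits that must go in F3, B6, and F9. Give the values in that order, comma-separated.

For F3:
  Row 3 already contains {2, 3, 4, 5, 6, 7}.
  Column F already contains {2, 3, 4, 5, 7, 8, 9}.
  Its 3×3 block (box 2) already contains {2, 3, 4, 5, 6, 7}.
  The only value from 1–9 not eliminated is 1, so F3 = 1.
For B6:
  Consider where 7 can go in box 4.
  A4 is out (row 4 already has a 7).
  A5 is out (row 5 already has a 7).
  C5 is out (row 5 already has a 7).
  A6 is out (column A already has a 7).
  So the only cell in box 4 that can hold 7 is B6.
  So B6 = 7.
For F9:
  Row 9 already contains {1, 4, 7, 8, 9}.
  Column F already contains {2, 3, 4, 5, 7, 8, 9}.
  Its 3×3 block (box 8) already contains {1, 2, 4, 5, 9}.
  The only value from 1–9 not eliminated is 6, so F9 = 6.

1,7,6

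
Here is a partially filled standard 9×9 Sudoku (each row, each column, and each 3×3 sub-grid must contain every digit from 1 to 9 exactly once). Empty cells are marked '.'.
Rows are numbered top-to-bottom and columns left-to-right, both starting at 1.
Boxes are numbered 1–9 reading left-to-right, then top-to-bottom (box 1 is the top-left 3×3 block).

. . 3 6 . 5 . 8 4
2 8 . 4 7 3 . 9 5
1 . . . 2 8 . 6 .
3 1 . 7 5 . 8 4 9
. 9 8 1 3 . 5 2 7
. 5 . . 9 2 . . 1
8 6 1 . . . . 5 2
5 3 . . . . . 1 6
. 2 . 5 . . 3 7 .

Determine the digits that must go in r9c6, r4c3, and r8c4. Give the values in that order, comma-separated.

1,2,2

For r9c6:
  Consider where 1 can go in column 6.
  r4c6 is out (row 4 already has a 1).
  r5c6 is out (row 5 already has a 1).
  r7c6 is out (row 7 already has a 1).
  r8c6 is out (row 8 already has a 1).
  So the only cell in column 6 that can hold 1 is r9c6.
  So r9c6 = 1.
For r4c3:
  Consider where 2 can go in column 3.
  r2c3 is out (row 2 already has a 2).
  r3c3 is out (row 3 already has a 2).
  r6c3 is out (row 6 already has a 2).
  r8c3 is out (box 7 already has a 2).
  r9c3 is out (row 9 already has a 2).
  So the only cell in column 3 that can hold 2 is r4c3.
  So r4c3 = 2.
For r8c4:
  Consider where 2 can go in column 4.
  r3c4 is out (row 3 already has a 2).
  r6c4 is out (row 6 already has a 2).
  r7c4 is out (row 7 already has a 2).
  So the only cell in column 4 that can hold 2 is r8c4.
  So r8c4 = 2.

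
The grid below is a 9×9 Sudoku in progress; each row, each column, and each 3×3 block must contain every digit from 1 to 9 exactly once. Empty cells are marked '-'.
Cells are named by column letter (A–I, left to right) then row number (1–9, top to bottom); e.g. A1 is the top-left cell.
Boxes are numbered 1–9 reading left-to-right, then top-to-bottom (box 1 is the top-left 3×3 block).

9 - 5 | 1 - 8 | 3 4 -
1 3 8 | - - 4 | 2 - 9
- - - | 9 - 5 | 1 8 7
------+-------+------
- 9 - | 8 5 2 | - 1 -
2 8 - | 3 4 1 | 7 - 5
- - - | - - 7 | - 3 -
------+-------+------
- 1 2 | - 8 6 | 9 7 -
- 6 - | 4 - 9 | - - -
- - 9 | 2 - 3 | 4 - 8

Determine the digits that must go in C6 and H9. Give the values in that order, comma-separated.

1,6

For C6:
  Consider where 1 can go in box 4.
  A4 is out (row 4 already has a 1).
  C4 is out (row 4 already has a 1).
  C5 is out (row 5 already has a 1).
  A6 is out (column A already has a 1).
  B6 is out (column B already has a 1).
  So the only cell in box 4 that can hold 1 is C6.
  So C6 = 1.
For H9:
  Consider where 6 can go in box 9.
  I7 is out (row 7 already has a 6).
  G8 is out (row 8 already has a 6).
  H8 is out (row 8 already has a 6).
  I8 is out (row 8 already has a 6).
  So the only cell in box 9 that can hold 6 is H9.
  So H9 = 6.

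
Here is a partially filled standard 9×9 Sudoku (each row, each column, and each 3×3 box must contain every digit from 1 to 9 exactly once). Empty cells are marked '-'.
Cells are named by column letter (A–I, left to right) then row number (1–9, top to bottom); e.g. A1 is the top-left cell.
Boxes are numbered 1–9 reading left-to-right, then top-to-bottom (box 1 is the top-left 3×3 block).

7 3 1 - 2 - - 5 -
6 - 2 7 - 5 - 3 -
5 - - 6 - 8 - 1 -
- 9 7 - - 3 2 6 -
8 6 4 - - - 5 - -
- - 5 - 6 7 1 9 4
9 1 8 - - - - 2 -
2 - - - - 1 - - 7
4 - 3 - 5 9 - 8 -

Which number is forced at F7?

Cell F7 itself could take any of {4, 6} by direct elimination.
Consider where 6 can go in box 8.
D7 is out (column D already has a 6).
E7 is out (column E already has a 6).
D8 is out (column D already has a 6).
E8 is out (column E already has a 6).
D9 is out (column D already has a 6).
So the only cell in box 8 that can hold 6 is F7.
Therefore F7 = 6.

6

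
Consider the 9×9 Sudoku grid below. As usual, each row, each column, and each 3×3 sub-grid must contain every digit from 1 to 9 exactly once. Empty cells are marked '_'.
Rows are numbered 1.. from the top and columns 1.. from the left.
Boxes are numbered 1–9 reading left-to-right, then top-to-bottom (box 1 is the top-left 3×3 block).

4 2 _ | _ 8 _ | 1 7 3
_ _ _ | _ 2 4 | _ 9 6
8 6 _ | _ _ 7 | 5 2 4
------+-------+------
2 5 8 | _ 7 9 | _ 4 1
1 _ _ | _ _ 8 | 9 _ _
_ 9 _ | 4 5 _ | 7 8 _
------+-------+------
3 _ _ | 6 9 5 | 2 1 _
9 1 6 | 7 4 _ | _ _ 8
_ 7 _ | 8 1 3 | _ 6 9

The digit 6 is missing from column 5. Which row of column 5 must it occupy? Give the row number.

5

Consider where 6 can go in column 5.
row 3, column 5 is out (row 3 already has a 6).
So the only cell in column 5 that can hold 6 is row 5, column 5.
That is row 5.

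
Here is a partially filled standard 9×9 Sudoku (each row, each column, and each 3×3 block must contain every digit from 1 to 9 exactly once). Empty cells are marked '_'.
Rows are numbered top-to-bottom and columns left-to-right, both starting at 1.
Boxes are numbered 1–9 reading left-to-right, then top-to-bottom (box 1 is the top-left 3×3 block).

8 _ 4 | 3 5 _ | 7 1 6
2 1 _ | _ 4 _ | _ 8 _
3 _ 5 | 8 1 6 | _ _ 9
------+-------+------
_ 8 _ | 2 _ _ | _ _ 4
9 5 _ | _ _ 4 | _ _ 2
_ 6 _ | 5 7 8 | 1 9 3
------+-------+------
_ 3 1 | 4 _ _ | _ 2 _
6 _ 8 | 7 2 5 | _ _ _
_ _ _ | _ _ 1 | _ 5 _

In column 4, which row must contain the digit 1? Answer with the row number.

Consider where 1 can go in column 4.
R2C4 is out (row 2 already has a 1).
R9C4 is out (row 9 already has a 1).
So the only cell in column 4 that can hold 1 is R5C4.
That is row 5.

5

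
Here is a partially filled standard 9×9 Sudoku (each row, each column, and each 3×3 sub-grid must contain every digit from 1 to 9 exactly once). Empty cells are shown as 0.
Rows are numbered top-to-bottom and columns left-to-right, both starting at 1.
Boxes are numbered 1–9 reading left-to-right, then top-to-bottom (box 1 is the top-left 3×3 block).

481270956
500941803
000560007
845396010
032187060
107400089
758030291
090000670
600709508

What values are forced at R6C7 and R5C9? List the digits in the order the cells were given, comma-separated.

For R6C7:
  Row 6 already contains {1, 4, 7, 8, 9}.
  Column 7 already contains {2, 5, 6, 8, 9}.
  Its 3×3 block (box 6) already contains {1, 6, 8, 9}.
  The only value from 1–9 not eliminated is 3, so R6C7 = 3.
For R5C9:
  Consider where 5 can go in column 9.
  R4C9 is out (row 4 already has a 5).
  R8C9 is out (box 9 already has a 5).
  So the only cell in column 9 that can hold 5 is R5C9.
  So R5C9 = 5.

3,5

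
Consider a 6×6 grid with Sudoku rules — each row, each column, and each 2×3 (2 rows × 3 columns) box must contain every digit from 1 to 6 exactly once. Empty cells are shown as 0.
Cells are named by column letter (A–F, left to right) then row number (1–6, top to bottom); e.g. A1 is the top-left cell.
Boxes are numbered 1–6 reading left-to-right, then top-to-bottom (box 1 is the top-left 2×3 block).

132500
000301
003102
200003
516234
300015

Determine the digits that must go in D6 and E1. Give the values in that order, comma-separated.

For D6:
  Row 6 already contains {1, 3, 5}.
  Column D already contains {1, 2, 3, 5}.
  Its 2×3 block (box 6) already contains {1, 2, 3, 4, 5}.
  The only value from 1–6 not eliminated is 6, so D6 = 6.
For E1:
  Consider where 4 can go in row 1.
  F1 is out (column F already has a 4).
  So the only cell in row 1 that can hold 4 is E1.
  So E1 = 4.

6,4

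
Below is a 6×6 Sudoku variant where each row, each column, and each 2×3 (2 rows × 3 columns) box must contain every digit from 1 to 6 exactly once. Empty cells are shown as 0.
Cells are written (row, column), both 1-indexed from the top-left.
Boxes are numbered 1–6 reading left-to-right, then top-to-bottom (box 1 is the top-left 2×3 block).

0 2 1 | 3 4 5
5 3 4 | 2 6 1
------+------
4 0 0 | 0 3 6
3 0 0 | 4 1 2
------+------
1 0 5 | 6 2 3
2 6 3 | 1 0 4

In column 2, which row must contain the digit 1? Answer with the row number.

Consider where 1 can go in column 2.
(4,2) is out (row 4 already has a 1).
(5,2) is out (row 5 already has a 1).
So the only cell in column 2 that can hold 1 is (3,2).
That is row 3.

3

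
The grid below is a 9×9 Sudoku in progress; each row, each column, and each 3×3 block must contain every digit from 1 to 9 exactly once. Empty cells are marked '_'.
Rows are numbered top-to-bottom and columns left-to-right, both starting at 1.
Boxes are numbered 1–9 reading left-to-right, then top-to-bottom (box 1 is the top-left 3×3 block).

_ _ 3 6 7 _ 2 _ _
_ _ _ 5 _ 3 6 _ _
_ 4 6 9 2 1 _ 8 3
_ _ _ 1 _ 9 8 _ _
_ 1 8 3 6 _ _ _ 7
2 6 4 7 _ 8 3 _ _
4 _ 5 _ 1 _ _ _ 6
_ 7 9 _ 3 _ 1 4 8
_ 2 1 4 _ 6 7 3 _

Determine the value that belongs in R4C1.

3

Cell R4C1 itself could take any of {3, 5, 7} by direct elimination.
Consider where 3 can go in column 1.
R1C1 is out (row 1 already has a 3). R2C1 is out (row 2 already has a 3). R3C1 is out (row 3 already has a 3). R5C1 is out (row 5 already has a 3). The remaining empty cells in column 1 are similarly blocked.
So the only cell in column 1 that can hold 3 is R4C1.
Therefore R4C1 = 3.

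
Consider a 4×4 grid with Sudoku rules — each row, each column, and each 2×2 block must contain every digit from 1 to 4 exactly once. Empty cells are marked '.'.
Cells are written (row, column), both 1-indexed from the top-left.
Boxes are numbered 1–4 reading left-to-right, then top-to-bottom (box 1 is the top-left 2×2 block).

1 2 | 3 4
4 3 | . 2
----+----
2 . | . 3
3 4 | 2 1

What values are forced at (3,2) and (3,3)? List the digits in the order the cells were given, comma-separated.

1,4

For (3,2):
  Row 3 already contains {2, 3}.
  Column 2 already contains {2, 3, 4}.
  Its 2×2 block (box 3) already contains {2, 3, 4}.
  The only value from 1–4 not eliminated is 1, so (3,2) = 1.
For (3,3):
  Row 3 already contains {2, 3}.
  Column 3 already contains {2, 3}.
  Its 2×2 block (box 4) already contains {1, 2, 3}.
  The only value from 1–4 not eliminated is 4, so (3,3) = 4.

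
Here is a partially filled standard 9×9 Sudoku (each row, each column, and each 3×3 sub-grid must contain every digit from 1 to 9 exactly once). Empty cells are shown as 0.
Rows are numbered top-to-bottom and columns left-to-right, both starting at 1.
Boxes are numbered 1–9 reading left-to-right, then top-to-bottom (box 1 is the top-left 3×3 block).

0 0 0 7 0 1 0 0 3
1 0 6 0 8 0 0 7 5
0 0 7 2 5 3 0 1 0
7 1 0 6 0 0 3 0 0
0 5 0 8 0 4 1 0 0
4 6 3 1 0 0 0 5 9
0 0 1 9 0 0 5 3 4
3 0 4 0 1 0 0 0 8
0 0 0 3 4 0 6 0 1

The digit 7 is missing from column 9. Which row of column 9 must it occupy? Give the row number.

5

Consider where 7 can go in column 9.
R3C9 is out (row 3 already has a 7).
R4C9 is out (row 4 already has a 7).
So the only cell in column 9 that can hold 7 is R5C9.
That is row 5.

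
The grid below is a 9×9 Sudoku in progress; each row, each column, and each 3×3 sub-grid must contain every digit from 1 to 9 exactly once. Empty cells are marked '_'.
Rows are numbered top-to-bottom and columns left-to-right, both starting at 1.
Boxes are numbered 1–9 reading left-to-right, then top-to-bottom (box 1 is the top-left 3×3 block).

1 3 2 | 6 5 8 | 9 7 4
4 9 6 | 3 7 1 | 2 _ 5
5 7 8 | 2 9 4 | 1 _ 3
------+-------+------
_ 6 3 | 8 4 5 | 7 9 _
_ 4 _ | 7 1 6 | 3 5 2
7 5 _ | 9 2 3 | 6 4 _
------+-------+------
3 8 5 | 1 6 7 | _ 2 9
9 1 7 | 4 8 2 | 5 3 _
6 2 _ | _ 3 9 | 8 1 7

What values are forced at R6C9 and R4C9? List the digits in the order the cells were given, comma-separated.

For R6C9:
  Consider where 8 can go in column 9.
  R4C9 is out (row 4 already has a 8).
  R8C9 is out (row 8 already has a 8).
  So the only cell in column 9 that can hold 8 is R6C9.
  So R6C9 = 8.
For R4C9:
  Row 4 already contains {3, 4, 5, 6, 7, 8, 9}.
  Column 9 already contains {2, 3, 4, 5, 7, 9}.
  Its 3×3 block (box 6) already contains {2, 3, 4, 5, 6, 7, 9}.
  The only value from 1–9 not eliminated is 1, so R4C9 = 1.

8,1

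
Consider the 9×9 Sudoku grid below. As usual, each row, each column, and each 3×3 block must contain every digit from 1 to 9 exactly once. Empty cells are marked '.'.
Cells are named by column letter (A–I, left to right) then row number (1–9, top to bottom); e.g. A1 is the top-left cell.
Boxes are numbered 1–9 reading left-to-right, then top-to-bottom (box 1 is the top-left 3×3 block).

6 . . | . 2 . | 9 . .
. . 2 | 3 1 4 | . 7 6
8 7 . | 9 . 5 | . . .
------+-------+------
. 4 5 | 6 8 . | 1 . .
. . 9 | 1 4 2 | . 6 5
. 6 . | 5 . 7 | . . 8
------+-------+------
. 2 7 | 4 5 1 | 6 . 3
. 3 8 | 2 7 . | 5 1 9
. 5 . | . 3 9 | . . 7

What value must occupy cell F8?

6

Row 8 already contains {1, 2, 3, 5, 7, 8, 9}.
Column F already contains {1, 2, 4, 5, 7, 9}.
Its 3×3 block (box 8) already contains {1, 2, 3, 4, 5, 7, 9}.
The only value from 1–9 not eliminated is 6, so F8 = 6.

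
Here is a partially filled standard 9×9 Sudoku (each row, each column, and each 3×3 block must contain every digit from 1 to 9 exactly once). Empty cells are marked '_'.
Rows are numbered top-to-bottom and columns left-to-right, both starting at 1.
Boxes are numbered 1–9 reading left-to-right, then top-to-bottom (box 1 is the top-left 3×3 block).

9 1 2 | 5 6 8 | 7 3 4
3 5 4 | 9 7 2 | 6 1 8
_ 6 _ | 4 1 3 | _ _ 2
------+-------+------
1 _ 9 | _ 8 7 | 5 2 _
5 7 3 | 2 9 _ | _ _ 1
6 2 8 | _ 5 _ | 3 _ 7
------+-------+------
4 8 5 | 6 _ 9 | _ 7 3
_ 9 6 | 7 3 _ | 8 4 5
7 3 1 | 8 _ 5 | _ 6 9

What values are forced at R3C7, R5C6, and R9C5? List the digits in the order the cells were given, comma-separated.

For R3C7:
  Row 3 already contains {1, 2, 3, 4, 6}.
  Column 7 already contains {3, 5, 6, 7, 8}.
  Its 3×3 block (box 3) already contains {1, 2, 3, 4, 6, 7, 8}.
  The only value from 1–9 not eliminated is 9, so R3C7 = 9.
For R5C6:
  Consider where 6 can go in row 5.
  R5C7 is out (column 7 already has a 6).
  R5C8 is out (column 8 already has a 6).
  So the only cell in row 5 that can hold 6 is R5C6.
  So R5C6 = 6.
For R9C5:
  Consider where 4 can go in column 5.
  R7C5 is out (row 7 already has a 4).
  So the only cell in column 5 that can hold 4 is R9C5.
  So R9C5 = 4.

9,6,4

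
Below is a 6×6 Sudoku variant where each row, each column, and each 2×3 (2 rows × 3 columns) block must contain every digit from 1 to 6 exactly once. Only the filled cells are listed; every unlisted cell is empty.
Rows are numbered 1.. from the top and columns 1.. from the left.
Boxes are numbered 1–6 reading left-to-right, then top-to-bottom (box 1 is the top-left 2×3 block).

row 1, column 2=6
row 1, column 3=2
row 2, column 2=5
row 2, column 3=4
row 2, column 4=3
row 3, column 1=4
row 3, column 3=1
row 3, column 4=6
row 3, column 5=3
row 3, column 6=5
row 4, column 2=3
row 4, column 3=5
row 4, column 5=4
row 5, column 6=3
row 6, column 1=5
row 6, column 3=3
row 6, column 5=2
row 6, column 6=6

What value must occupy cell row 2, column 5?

6

Cell row 2, column 5 itself could take any of {1, 6} by direct elimination.
Consider where 6 can go in row 2.
row 2, column 1 is out (box 1 already has a 6).
row 2, column 6 is out (column 6 already has a 6).
So the only cell in row 2 that can hold 6 is row 2, column 5.
Therefore row 2, column 5 = 6.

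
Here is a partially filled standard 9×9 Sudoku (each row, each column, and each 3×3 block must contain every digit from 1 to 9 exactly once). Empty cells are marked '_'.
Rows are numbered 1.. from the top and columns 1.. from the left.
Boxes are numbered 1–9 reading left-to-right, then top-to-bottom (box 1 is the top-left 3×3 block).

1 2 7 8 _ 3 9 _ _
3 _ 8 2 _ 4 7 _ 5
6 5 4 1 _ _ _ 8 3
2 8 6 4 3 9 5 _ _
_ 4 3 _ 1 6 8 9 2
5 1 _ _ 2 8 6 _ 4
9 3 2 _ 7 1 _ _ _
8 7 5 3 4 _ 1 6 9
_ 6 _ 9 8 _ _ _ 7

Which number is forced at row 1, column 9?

Row 1 already contains {1, 2, 3, 7, 8, 9}.
Column 9 already contains {2, 3, 4, 5, 7, 9}.
Its 3×3 block (box 3) already contains {3, 5, 7, 8, 9}.
The only value from 1–9 not eliminated is 6, so row 1, column 9 = 6.

6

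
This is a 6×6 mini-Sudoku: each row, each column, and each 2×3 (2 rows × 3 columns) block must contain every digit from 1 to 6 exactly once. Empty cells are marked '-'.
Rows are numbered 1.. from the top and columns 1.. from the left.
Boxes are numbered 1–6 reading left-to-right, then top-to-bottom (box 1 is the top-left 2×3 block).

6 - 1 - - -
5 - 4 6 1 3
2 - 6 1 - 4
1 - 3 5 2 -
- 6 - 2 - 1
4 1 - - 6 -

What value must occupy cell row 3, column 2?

5

Row 3 already contains {1, 2, 4, 6}.
Column 2 already contains {1, 6}.
Its 2×3 block (box 3) already contains {1, 2, 3, 6}.
The only value from 1–6 not eliminated is 5, so row 3, column 2 = 5.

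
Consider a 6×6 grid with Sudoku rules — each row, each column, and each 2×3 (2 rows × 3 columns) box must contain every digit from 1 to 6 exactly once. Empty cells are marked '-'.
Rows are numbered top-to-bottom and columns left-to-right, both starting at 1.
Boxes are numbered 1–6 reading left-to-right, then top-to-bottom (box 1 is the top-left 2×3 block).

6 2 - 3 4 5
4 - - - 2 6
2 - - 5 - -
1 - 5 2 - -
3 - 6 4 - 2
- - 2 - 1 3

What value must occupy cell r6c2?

Cell r6c2 itself could take any of {4, 5} by direct elimination.
Consider where 4 can go in box 5.
r5c2 is out (row 5 already has a 4).
r6c1 is out (column 1 already has a 4).
So the only cell in box 5 that can hold 4 is r6c2.
Therefore r6c2 = 4.

4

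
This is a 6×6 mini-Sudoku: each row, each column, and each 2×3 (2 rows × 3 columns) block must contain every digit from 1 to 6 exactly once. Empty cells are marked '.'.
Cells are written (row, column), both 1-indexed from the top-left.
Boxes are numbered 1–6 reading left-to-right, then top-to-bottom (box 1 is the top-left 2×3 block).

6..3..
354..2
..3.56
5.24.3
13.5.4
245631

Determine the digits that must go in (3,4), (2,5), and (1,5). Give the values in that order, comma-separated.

2,6,4

For (3,4):
  Consider where 2 can go in row 3.
  (3,1) is out (column 1 already has a 2).
  (3,2) is out (box 3 already has a 2).
  So the only cell in row 3 that can hold 2 is (3,4).
  So (3,4) = 2.
For (2,5):
  Consider where 6 can go in box 2.
  (1,5) is out (row 1 already has a 6).
  (1,6) is out (row 1 already has a 6).
  (2,4) is out (column 4 already has a 6).
  So the only cell in box 2 that can hold 6 is (2,5).
  So (2,5) = 6.
For (1,5):
  Consider where 4 can go in column 5.
  (2,5) is out (row 2 already has a 4).
  (4,5) is out (row 4 already has a 4).
  (5,5) is out (row 5 already has a 4).
  So the only cell in column 5 that can hold 4 is (1,5).
  So (1,5) = 4.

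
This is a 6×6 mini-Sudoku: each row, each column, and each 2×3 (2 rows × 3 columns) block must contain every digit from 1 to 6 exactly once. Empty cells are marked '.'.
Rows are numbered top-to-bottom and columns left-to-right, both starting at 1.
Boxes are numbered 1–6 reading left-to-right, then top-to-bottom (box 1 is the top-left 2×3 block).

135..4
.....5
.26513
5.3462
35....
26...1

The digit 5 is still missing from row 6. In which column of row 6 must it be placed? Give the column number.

Consider where 5 can go in row 6.
R6C3 is out (column 3 already has a 5).
R6C4 is out (column 4 already has a 5).
So the only cell in row 6 that can hold 5 is R6C5.
That is column 5.

5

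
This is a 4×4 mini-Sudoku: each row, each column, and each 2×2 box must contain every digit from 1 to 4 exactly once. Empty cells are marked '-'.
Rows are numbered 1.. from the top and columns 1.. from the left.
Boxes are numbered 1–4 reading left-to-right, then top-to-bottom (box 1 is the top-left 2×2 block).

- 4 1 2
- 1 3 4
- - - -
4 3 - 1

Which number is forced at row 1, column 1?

3

Row 1 already contains {1, 2, 4}.
Column 1 already contains {4}.
Its 2×2 block (box 1) already contains {1, 4}.
The only value from 1–4 not eliminated is 3, so row 1, column 1 = 3.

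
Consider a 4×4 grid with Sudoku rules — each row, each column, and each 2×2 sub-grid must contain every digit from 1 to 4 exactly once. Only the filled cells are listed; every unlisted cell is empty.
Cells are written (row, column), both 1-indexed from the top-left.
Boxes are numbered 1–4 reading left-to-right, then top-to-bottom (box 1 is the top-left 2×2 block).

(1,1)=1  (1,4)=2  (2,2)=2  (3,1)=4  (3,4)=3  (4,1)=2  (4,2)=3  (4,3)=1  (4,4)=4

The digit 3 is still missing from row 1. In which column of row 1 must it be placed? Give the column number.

Consider where 3 can go in row 1.
(1,2) is out (column 2 already has a 3).
So the only cell in row 1 that can hold 3 is (1,3).
That is column 3.

3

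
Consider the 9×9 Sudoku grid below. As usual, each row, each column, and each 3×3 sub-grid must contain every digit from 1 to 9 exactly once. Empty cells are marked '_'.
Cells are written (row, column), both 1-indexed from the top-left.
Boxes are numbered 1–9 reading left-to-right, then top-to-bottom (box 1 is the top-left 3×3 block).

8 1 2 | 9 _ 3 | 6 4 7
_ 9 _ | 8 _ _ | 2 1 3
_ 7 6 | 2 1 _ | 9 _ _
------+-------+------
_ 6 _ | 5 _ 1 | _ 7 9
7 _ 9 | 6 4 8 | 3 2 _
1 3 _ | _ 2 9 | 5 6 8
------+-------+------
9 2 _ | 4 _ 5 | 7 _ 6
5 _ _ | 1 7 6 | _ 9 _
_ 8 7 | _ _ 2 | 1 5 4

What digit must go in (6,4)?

7

Row 6 already contains {1, 2, 3, 5, 6, 8, 9}.
Column 4 already contains {1, 2, 4, 5, 6, 8, 9}.
Its 3×3 block (box 5) already contains {1, 2, 4, 5, 6, 8, 9}.
The only value from 1–9 not eliminated is 7, so (6,4) = 7.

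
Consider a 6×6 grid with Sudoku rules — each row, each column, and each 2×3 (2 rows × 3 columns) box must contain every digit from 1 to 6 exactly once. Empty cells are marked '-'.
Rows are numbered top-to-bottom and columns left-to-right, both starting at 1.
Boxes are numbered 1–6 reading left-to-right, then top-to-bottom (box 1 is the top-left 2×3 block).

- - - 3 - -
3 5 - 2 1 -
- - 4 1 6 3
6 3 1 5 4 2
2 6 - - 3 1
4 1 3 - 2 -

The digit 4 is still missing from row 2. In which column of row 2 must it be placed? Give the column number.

Consider where 4 can go in row 2.
r2c3 is out (column 3 already has a 4).
So the only cell in row 2 that can hold 4 is r2c6.
That is column 6.

6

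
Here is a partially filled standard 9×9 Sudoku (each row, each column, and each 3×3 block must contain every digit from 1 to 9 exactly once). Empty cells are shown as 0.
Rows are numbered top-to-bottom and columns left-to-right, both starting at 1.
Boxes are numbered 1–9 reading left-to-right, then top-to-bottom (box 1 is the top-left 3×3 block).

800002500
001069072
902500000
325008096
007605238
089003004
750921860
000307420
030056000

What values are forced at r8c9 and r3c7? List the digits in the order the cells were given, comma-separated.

For r8c9:
  Consider where 5 can go in row 8.
  r8c1 is out (box 7 already has a 5).
  r8c2 is out (column 2 already has a 5).
  r8c3 is out (column 3 already has a 5).
  r8c5 is out (column 5 already has a 5).
  So the only cell in row 8 that can hold 5 is r8c9.
  So r8c9 = 5.
For r3c7:
  Consider where 6 can go in column 7.
  r2c7 is out (row 2 already has a 6).
  r4c7 is out (row 4 already has a 6).
  r6c7 is out (box 6 already has a 6).
  r9c7 is out (row 9 already has a 6).
  So the only cell in column 7 that can hold 6 is r3c7.
  So r3c7 = 6.

5,6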